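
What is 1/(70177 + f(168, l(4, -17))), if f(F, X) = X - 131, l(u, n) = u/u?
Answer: 1/70047 ≈ 1.4276e-5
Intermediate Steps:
l(u, n) = 1
f(F, X) = -131 + X
1/(70177 + f(168, l(4, -17))) = 1/(70177 + (-131 + 1)) = 1/(70177 - 130) = 1/70047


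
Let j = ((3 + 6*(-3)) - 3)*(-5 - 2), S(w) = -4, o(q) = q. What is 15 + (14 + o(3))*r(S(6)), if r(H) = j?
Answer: 2157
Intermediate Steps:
j = 126 (j = ((3 - 18) - 3)*(-7) = (-15 - 3)*(-7) = -18*(-7) = 126)
r(H) = 126
15 + (14 + o(3))*r(S(6)) = 15 + (14 + 3)*126 = 15 + 17*126 = 15 + 2142 = 2157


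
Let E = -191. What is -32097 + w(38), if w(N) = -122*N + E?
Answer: -36924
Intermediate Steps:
w(N) = -191 - 122*N (w(N) = -122*N - 191 = -191 - 122*N)
-32097 + w(38) = -32097 + (-191 - 122*38) = -32097 + (-191 - 4636) = -32097 - 4827 = -36924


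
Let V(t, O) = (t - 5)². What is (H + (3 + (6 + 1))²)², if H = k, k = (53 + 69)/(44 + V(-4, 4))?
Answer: 159314884/15625 ≈ 10196.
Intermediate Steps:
V(t, O) = (-5 + t)²
k = 122/125 (k = (53 + 69)/(44 + (-5 - 4)²) = 122/(44 + (-9)²) = 122/(44 + 81) = 122/125 ≈ 0.97600)
H = 122/125 ≈ 0.97600
(H + (3 + (6 + 1))²)² = (122/125 + (3 + (6 + 1))²)² = (122/125 + (3 + 7)²)² = (122/125 + 10²)² = (122/125 + 100)² = (12622/125)² = 159314884/15625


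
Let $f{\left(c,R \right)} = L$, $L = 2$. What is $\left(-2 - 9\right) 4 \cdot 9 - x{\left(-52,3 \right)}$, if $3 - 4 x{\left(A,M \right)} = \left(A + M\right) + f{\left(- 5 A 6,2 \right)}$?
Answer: $- \frac{817}{2} \approx -408.5$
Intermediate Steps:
$f{\left(c,R \right)} = 2$
$x{\left(A,M \right)} = \frac{1}{4} - \frac{A}{4} - \frac{M}{4}$ ($x{\left(A,M \right)} = \frac{3}{4} - \frac{\left(A + M\right) + 2}{4} = \frac{3}{4} - \frac{2 + A + M}{4} = \frac{3}{4} - \left(\frac{1}{2} + \frac{A}{4} + \frac{M}{4}\right) = \frac{1}{4} - \frac{A}{4} - \frac{M}{4}$)
$\left(-2 - 9\right) 4 \cdot 9 - x{\left(-52,3 \right)} = \left(-2 - 9\right) 4 \cdot 9 - \left(\frac{1}{4} - -13 - \frac{3}{4}\right) = \left(-2 - 9\right) 4 \cdot 9 - \left(\frac{1}{4} + 13 - \frac{3}{4}\right) = \left(-11\right) 4 \cdot 9 - \frac{25}{2} = \left(-44\right) 9 - \frac{25}{2} = -396 - \frac{25}{2} = - \frac{817}{2}$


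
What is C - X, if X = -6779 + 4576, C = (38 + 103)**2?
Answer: 22084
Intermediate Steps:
C = 19881 (C = 141**2 = 19881)
X = -2203
C - X = 19881 - 1*(-2203) = 19881 + 2203 = 22084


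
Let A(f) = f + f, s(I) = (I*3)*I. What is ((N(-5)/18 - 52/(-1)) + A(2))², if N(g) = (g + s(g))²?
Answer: 8726116/81 ≈ 1.0773e+5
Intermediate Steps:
s(I) = 3*I² (s(I) = (3*I)*I = 3*I²)
N(g) = (g + 3*g²)²
A(f) = 2*f
((N(-5)/18 - 52/(-1)) + A(2))² = ((((-5)²*(1 + 3*(-5))²)/18 - 52/(-1)) + 2*2)² = (((25*(1 - 15)²)*(1/18) - 52*(-1)) + 4)² = (((25*(-14)²)*(1/18) + 52) + 4)² = (((25*196)*(1/18) + 52) + 4)² = ((4900*(1/18) + 52) + 4)² = ((2450/9 + 52) + 4)² = (2918/9 + 4)² = (2954/9)² = 8726116/81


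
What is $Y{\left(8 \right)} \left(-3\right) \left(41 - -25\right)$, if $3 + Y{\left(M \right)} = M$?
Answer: $-990$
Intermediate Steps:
$Y{\left(M \right)} = -3 + M$
$Y{\left(8 \right)} \left(-3\right) \left(41 - -25\right) = \left(-3 + 8\right) \left(-3\right) \left(41 - -25\right) = 5 \left(-3\right) \left(41 + 25\right) = \left(-15\right) 66 = -990$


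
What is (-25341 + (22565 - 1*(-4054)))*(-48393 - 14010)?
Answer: -79751034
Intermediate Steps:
(-25341 + (22565 - 1*(-4054)))*(-48393 - 14010) = (-25341 + (22565 + 4054))*(-62403) = (-25341 + 26619)*(-62403) = 1278*(-62403) = -79751034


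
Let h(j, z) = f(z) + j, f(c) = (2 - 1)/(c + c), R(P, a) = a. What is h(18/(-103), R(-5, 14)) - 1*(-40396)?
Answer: 116501663/2884 ≈ 40396.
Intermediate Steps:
f(c) = 1/(2*c)
h(j, z) = j + 1/(2*z) (h(j, z) = 1/(2*z) + j = j + 1/(2*z))
h(18/(-103), R(-5, 14)) - 1*(-40396) = (18/(-103) + (½)/14) - 1*(-40396) = (18*(-1/103) + (½)*(1/14)) + 40396 = (-18/103 + 1/28) + 40396 = -401/2884 + 40396 = 116501663/2884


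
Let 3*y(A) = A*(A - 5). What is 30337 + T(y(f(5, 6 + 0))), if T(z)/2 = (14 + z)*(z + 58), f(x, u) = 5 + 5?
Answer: 314249/9 ≈ 34917.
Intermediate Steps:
f(x, u) = 10
y(A) = A*(-5 + A)/3 (y(A) = (A*(A - 5))/3 = (A*(-5 + A))/3 = A*(-5 + A)/3)
T(z) = 2*(14 + z)*(58 + z) (T(z) = 2*((14 + z)*(z + 58)) = 2*((14 + z)*(58 + z)) = 2*(14 + z)*(58 + z))
30337 + T(y(f(5, 6 + 0))) = 30337 + (1624 + 2*((⅓)*10*(-5 + 10))² + 144*((⅓)*10*(-5 + 10))) = 30337 + (1624 + 2*((⅓)*10*5)² + 144*((⅓)*10*5)) = 30337 + (1624 + 2*(50/3)² + 144*(50/3)) = 30337 + (1624 + 2*(2500/9) + 2400) = 30337 + (1624 + 5000/9 + 2400) = 30337 + 41216/9 = 314249/9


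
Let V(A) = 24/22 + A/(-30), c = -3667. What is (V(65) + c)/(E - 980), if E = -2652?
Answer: 242093/239712 ≈ 1.0099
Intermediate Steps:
V(A) = 12/11 - A/30 (V(A) = 24*(1/22) + A*(-1/30) = 12/11 - A/30)
(V(65) + c)/(E - 980) = ((12/11 - 1/30*65) - 3667)/(-2652 - 980) = ((12/11 - 13/6) - 3667)/(-3632) = (-71/66 - 3667)*(-1/3632) = -242093/66*(-1/3632) = 242093/239712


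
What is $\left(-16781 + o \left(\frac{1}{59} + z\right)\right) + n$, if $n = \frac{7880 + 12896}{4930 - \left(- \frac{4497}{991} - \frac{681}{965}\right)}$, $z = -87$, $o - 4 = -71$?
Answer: $- \frac{1524414559357575}{139229599067} \approx -10949.0$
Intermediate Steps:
$o = -67$ ($o = 4 - 71 = -67$)
$n = \frac{9934200220}{2359823713}$ ($n = \frac{20776}{4930 - - \frac{5014476}{956315}} = \frac{20776}{4930 + \left(\frac{681}{965} + \frac{4497}{991}\right)} = \frac{20776}{4930 + \frac{5014476}{956315}} = \frac{20776}{\frac{4719647426}{956315}} = 20776 \cdot \frac{956315}{4719647426} = \frac{9934200220}{2359823713} \approx 4.2097$)
$\left(-16781 + o \left(\frac{1}{59} + z\right)\right) + n = \left(-16781 - 67 \left(\frac{1}{59} - 87\right)\right) + \frac{9934200220}{2359823713} = \left(-16781 - - \frac{343844}{59}\right) + \frac{9934200220}{2359823713} = \left(-16781 + \frac{343844}{59}\right) + \frac{9934200220}{2359823713} = - \frac{646235}{59} + \frac{9934200220}{2359823713} = - \frac{1524414559357575}{139229599067}$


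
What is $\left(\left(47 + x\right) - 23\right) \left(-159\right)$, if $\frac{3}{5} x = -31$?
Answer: $4399$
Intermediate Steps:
$x = - \frac{155}{3}$ ($x = \frac{5}{3} \left(-31\right) = - \frac{155}{3} \approx -51.667$)
$\left(\left(47 + x\right) - 23\right) \left(-159\right) = \left(\left(47 - \frac{155}{3}\right) - 23\right) \left(-159\right) = \left(- \frac{14}{3} - 23\right) \left(-159\right) = \left(- \frac{83}{3}\right) \left(-159\right) = 4399$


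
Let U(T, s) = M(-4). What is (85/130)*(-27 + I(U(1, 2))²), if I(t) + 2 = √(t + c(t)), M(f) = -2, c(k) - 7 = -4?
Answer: -17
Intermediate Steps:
c(k) = 3 (c(k) = 7 - 4 = 3)
U(T, s) = -2
I(t) = -2 + √(3 + t) (I(t) = -2 + √(t + 3) = -2 + √(3 + t))
(85/130)*(-27 + I(U(1, 2))²) = (85/130)*(-27 + (-2 + √(3 - 2))²) = (85*(1/130))*(-27 + (-2 + √1)²) = 17*(-27 + (-2 + 1)²)/26 = 17*(-27 + (-1)²)/26 = 17*(-27 + 1)/26 = (17/26)*(-26) = -17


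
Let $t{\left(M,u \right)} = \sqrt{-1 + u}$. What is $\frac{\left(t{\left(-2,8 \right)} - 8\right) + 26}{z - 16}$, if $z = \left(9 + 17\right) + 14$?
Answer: $\frac{3}{4} + \frac{\sqrt{7}}{24} \approx 0.86024$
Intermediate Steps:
$z = 40$ ($z = 26 + 14 = 40$)
$\frac{\left(t{\left(-2,8 \right)} - 8\right) + 26}{z - 16} = \frac{\left(\sqrt{-1 + 8} - 8\right) + 26}{40 - 16} = \frac{\left(\sqrt{7} - 8\right) + 26}{24} = \frac{\left(-8 + \sqrt{7}\right) + 26}{24} = \frac{18 + \sqrt{7}}{24} = \frac{3}{4} + \frac{\sqrt{7}}{24}$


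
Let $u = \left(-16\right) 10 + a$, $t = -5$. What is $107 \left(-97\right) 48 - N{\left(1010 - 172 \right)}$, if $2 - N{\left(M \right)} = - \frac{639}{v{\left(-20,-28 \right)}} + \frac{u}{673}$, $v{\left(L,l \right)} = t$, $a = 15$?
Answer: $- \frac{1675993488}{3365} \approx -4.9807 \cdot 10^{5}$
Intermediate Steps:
$v{\left(L,l \right)} = -5$
$u = -145$ ($u = \left(-16\right) 10 + 15 = -160 + 15 = -145$)
$N{\left(M \right)} = - \frac{422592}{3365}$ ($N{\left(M \right)} = 2 - \left(- \frac{639}{-5} - \frac{145}{673}\right) = 2 - \left(\left(-639\right) \left(- \frac{1}{5}\right) - \frac{145}{673}\right) = 2 - \left(\frac{639}{5} - \frac{145}{673}\right) = 2 - \frac{429322}{3365} = - \frac{422592}{3365}$)
$107 \left(-97\right) 48 - N{\left(1010 - 172 \right)} = 107 \left(-97\right) 48 - - \frac{422592}{3365} = \left(-10379\right) 48 + \frac{422592}{3365} = -498192 + \frac{422592}{3365} = - \frac{1675993488}{3365}$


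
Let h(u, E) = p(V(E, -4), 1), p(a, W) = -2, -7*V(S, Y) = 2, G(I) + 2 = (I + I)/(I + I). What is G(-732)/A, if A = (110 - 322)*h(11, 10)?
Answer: -1/424 ≈ -0.0023585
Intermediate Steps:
G(I) = -1 (G(I) = -2 + (I + I)/(I + I) = -2 + (2*I)/((2*I)) = -2 + (2*I)*(1/(2*I)) = -2 + 1 = -1)
V(S, Y) = -2/7 (V(S, Y) = -1/7*2 = -2/7)
h(u, E) = -2
A = 424 (A = (110 - 322)*(-2) = -212*(-2) = 424)
G(-732)/A = -1/424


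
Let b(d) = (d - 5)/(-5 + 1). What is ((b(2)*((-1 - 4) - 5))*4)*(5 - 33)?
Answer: 840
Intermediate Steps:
b(d) = 5/4 - d/4 (b(d) = (-5 + d)/(-4) = (-5 + d)*(-¼) = 5/4 - d/4)
((b(2)*((-1 - 4) - 5))*4)*(5 - 33) = (((5/4 - ¼*2)*((-1 - 4) - 5))*4)*(5 - 33) = (((5/4 - ½)*(-5 - 5))*4)*(-28) = (((¾)*(-10))*4)*(-28) = -15/2*4*(-28) = -30*(-28) = 840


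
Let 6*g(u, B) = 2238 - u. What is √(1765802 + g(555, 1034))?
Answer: 7*√144170/2 ≈ 1328.9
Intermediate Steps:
g(u, B) = 373 - u/6 (g(u, B) = (2238 - u)/6 = 373 - u/6)
√(1765802 + g(555, 1034)) = √(1765802 + (373 - ⅙*555)) = √(1765802 + (373 - 185/2)) = √(1765802 + 561/2) = √(3532165/2) = 7*√144170/2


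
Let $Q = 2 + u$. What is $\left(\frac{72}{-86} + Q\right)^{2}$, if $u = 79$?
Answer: $\frac{11881809}{1849} \approx 6426.1$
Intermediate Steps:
$Q = 81$ ($Q = 2 + 79 = 81$)
$\left(\frac{72}{-86} + Q\right)^{2} = \left(\frac{72}{-86} + 81\right)^{2} = \left(72 \left(- \frac{1}{86}\right) + 81\right)^{2} = \left(- \frac{36}{43} + 81\right)^{2} = \left(\frac{3447}{43}\right)^{2} = \frac{11881809}{1849}$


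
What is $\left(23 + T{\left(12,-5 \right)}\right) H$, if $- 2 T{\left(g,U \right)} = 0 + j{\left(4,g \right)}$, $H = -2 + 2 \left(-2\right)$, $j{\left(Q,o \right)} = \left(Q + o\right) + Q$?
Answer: $-78$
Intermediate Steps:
$j{\left(Q,o \right)} = o + 2 Q$
$H = -6$ ($H = -2 - 4 = -6$)
$T{\left(g,U \right)} = -4 - \frac{g}{2}$ ($T{\left(g,U \right)} = - \frac{0 + \left(g + 2 \cdot 4\right)}{2} = - \frac{0 + \left(g + 8\right)}{2} = - \frac{0 + \left(8 + g\right)}{2} = - \frac{8 + g}{2} = -4 - \frac{g}{2}$)
$\left(23 + T{\left(12,-5 \right)}\right) H = \left(23 - 10\right) \left(-6\right) = 13 \left(-6\right) = -78$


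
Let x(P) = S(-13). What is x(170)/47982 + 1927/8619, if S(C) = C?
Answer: 30783089/137852286 ≈ 0.22330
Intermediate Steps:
x(P) = -13
x(170)/47982 + 1927/8619 = -13/47982 + 1927/8619 = 30783089/137852286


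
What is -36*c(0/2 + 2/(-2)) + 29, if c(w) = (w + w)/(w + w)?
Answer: -7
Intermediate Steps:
c(w) = 1 (c(w) = (2*w)/((2*w)) = (2*w)*(1/(2*w)) = 1)
-36*c(0/2 + 2/(-2)) + 29 = -36*1 + 29 = -36 + 29 = -7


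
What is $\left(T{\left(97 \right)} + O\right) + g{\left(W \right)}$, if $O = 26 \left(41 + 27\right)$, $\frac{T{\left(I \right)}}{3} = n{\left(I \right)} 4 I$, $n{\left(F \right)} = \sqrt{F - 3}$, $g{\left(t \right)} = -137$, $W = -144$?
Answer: $1631 + 1164 \sqrt{94} \approx 12916.0$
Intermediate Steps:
$n{\left(F \right)} = \sqrt{-3 + F}$
$T{\left(I \right)} = 12 I \sqrt{-3 + I}$ ($T{\left(I \right)} = 3 \sqrt{-3 + I} 4 I = 3 \cdot 4 \sqrt{-3 + I} I = 3 \cdot 4 I \sqrt{-3 + I} = 12 I \sqrt{-3 + I}$)
$O = 1768$ ($O = 26 \cdot 68 = 1768$)
$\left(T{\left(97 \right)} + O\right) + g{\left(W \right)} = \left(12 \cdot 97 \sqrt{-3 + 97} + 1768\right) - 137 = \left(12 \cdot 97 \sqrt{94} + 1768\right) - 137 = \left(1164 \sqrt{94} + 1768\right) - 137 = \left(1768 + 1164 \sqrt{94}\right) - 137 = 1631 + 1164 \sqrt{94}$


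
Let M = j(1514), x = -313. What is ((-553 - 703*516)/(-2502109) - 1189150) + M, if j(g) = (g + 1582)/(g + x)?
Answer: -3573426700883385/3005032909 ≈ -1.1891e+6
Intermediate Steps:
j(g) = (1582 + g)/(-313 + g) (j(g) = (g + 1582)/(g - 313) = (1582 + g)/(-313 + g))
M = 3096/1201 (M = (1582 + 1514)/(-313 + 1514) = 3096/1201 ≈ 2.5779)
((-553 - 703*516)/(-2502109) - 1189150) + M = ((-553 - 703*516)/(-2502109) - 1189150) + 3096/1201 = ((-553 - 362748)*(-1/2502109) - 1189150) + 3096/1201 = (-363301*(-1/2502109) - 1189150) + 3096/1201 = (363301/2502109 - 1189150) + 3096/1201 = -2975382554049/2502109 + 3096/1201 = -3573426700883385/3005032909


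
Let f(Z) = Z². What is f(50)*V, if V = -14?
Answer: -35000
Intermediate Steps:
f(50)*V = 50²*(-14) = 2500*(-14) = -35000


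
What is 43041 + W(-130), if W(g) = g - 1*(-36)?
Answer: 42947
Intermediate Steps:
W(g) = 36 + g (W(g) = g + 36 = 36 + g)
43041 + W(-130) = 43041 + (36 - 130) = 43041 - 94 = 42947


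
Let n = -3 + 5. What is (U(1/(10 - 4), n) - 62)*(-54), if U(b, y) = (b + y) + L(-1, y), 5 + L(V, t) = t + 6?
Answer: 3069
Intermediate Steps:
L(V, t) = 1 + t (L(V, t) = -5 + (t + 6) = -5 + (6 + t) = 1 + t)
n = 2
U(b, y) = 1 + b + 2*y (U(b, y) = (b + y) + (1 + y) = 1 + b + 2*y)
(U(1/(10 - 4), n) - 62)*(-54) = ((1 + 1/(10 - 4) + 2*2) - 62)*(-54) = ((1 + 1/6 + 4) - 62)*(-54) = (31/6 - 62)*(-54) = -341/6*(-54) = 3069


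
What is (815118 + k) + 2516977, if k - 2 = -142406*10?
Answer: 1908037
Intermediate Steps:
k = -1424058 (k = 2 - 142406*10 = 2 - 1424060 = -1424058)
(815118 + k) + 2516977 = (815118 - 1424058) + 2516977 = -608940 + 2516977 = 1908037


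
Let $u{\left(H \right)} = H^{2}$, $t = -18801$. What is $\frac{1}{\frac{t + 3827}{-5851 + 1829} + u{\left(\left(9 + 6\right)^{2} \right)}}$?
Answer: $\frac{2011}{101814362} \approx 1.9752 \cdot 10^{-5}$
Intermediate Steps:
$\frac{1}{\frac{t + 3827}{-5851 + 1829} + u{\left(\left(9 + 6\right)^{2} \right)}} = \frac{1}{\frac{-18801 + 3827}{-5851 + 1829} + \left(\left(9 + 6\right)^{2}\right)^{2}} = \frac{1}{- \frac{14974}{-4022} + \left(15^{2}\right)^{2}} = \frac{1}{\left(-14974\right) \left(- \frac{1}{4022}\right) + 225^{2}} = \frac{1}{\frac{7487}{2011} + 50625} = \frac{1}{\frac{101814362}{2011}} = \frac{2011}{101814362}$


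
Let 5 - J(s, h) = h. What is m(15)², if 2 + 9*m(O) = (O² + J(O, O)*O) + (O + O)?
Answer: 10609/81 ≈ 130.98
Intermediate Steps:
J(s, h) = 5 - h
m(O) = -2/9 + O²/9 + 2*O/9 + O*(5 - O)/9 (m(O) = -2/9 + ((O² + (5 - O)*O) + (O + O))/9 = -2/9 + ((O² + O*(5 - O)) + 2*O)/9 = -2/9 + (O² + 2*O + O*(5 - O))/9 = -2/9 + (O²/9 + 2*O/9 + O*(5 - O)/9) = -2/9 + O²/9 + 2*O/9 + O*(5 - O)/9)
m(15)² = (-2/9 + (7/9)*15)² = (-2/9 + 35/3)² = (103/9)² = 10609/81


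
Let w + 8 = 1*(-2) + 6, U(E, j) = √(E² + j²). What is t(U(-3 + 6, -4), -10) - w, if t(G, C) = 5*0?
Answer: 4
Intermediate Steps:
t(G, C) = 0
w = -4 (w = -8 + (1*(-2) + 6) = -8 + (-2 + 6) = -8 + 4 = -4)
t(U(-3 + 6, -4), -10) - w = 0 - 1*(-4) = 0 + 4 = 4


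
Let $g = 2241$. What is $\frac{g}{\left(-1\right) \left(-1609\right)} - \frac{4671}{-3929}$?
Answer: $\frac{16320528}{6321761} \approx 2.5816$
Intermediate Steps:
$\frac{g}{\left(-1\right) \left(-1609\right)} - \frac{4671}{-3929} = \frac{2241}{\left(-1\right) \left(-1609\right)} - \frac{4671}{-3929} = \frac{2241}{1609} - - \frac{4671}{3929} = 2241 \cdot \frac{1}{1609} + \frac{4671}{3929} = \frac{2241}{1609} + \frac{4671}{3929} = \frac{16320528}{6321761}$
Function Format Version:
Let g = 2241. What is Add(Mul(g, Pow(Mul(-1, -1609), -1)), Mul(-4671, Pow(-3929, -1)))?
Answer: Rational(16320528, 6321761) ≈ 2.5816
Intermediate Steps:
Add(Mul(g, Pow(Mul(-1, -1609), -1)), Mul(-4671, Pow(-3929, -1))) = Add(Mul(2241, Pow(Mul(-1, -1609), -1)), Mul(-4671, Pow(-3929, -1))) = Add(Mul(2241, Pow(1609, -1)), Mul(-4671, Rational(-1, 3929))) = Add(Mul(2241, Rational(1, 1609)), Rational(4671, 3929)) = Add(Rational(2241, 1609), Rational(4671, 3929)) = Rational(16320528, 6321761)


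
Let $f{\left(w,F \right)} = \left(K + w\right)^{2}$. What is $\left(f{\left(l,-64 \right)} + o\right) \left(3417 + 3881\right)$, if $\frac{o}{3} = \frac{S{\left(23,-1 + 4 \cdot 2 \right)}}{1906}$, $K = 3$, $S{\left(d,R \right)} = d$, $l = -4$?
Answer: $\frac{7206775}{953} \approx 7562.2$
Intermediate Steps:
$o = \frac{69}{1906}$ ($o = 3 \cdot \frac{23}{1906} = \frac{69}{1906} \approx 0.036201$)
$f{\left(w,F \right)} = \left(3 + w\right)^{2}$
$\left(f{\left(l,-64 \right)} + o\right) \left(3417 + 3881\right) = \left(\left(3 - 4\right)^{2} + \frac{69}{1906}\right) \left(3417 + 3881\right) = \left(\left(-1\right)^{2} + \frac{69}{1906}\right) 7298 = \left(1 + \frac{69}{1906}\right) 7298 = \frac{1975}{1906} \cdot 7298 = \frac{7206775}{953}$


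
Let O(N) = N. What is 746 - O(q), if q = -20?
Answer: 766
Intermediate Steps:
746 - O(q) = 746 - 1*(-20) = 746 + 20 = 766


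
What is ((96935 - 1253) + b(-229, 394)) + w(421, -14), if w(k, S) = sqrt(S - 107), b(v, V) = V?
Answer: 96076 + 11*I ≈ 96076.0 + 11.0*I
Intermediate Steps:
w(k, S) = sqrt(-107 + S)
((96935 - 1253) + b(-229, 394)) + w(421, -14) = ((96935 - 1253) + 394) + sqrt(-107 - 14) = (95682 + 394) + sqrt(-121) = 96076 + 11*I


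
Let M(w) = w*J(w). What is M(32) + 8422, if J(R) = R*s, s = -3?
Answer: 5350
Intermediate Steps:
J(R) = -3*R (J(R) = R*(-3) = -3*R)
M(w) = -3*w² (M(w) = w*(-3*w) = -3*w²)
M(32) + 8422 = -3*32² + 8422 = -3*1024 + 8422 = -3072 + 8422 = 5350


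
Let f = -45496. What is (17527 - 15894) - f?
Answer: 47129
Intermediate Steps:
(17527 - 15894) - f = (17527 - 15894) - 1*(-45496) = 1633 + 45496 = 47129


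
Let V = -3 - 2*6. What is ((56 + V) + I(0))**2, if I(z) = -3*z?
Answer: 1681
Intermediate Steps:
V = -15 (V = -3 - 12 = -15)
((56 + V) + I(0))**2 = ((56 - 15) - 3*0)**2 = (41 + 0)**2 = 41**2 = 1681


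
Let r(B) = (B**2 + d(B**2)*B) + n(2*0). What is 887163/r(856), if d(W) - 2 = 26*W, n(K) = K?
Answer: 887163/16308506864 ≈ 5.4399e-5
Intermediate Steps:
d(W) = 2 + 26*W
r(B) = B**2 + B*(2 + 26*B**2) (r(B) = (B**2 + (2 + 26*B**2)*B) + 2*0 = (B**2 + B*(2 + 26*B**2)) + 0 = B**2 + B*(2 + 26*B**2))
887163/r(856) = 887163/((856*(2 + 856 + 26*856**2))) = 887163/((856*(2 + 856 + 26*732736))) = 887163/((856*(2 + 856 + 19051136))) = 887163/((856*19051994)) = 887163/16308506864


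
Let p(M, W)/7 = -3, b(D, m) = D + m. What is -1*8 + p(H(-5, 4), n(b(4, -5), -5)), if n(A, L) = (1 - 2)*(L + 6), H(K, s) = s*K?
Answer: -29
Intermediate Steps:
H(K, s) = K*s
n(A, L) = -6 - L (n(A, L) = -(6 + L) = -6 - L)
p(M, W) = -21 (p(M, W) = 7*(-3) = -21)
-1*8 + p(H(-5, 4), n(b(4, -5), -5)) = -1*8 - 21 = -8 - 21 = -29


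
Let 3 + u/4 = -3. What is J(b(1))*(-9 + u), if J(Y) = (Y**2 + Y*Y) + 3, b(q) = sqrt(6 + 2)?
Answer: -627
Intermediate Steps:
u = -24 (u = -12 + 4*(-3) = -12 - 12 = -24)
b(q) = 2*sqrt(2) (b(q) = sqrt(8) = 2*sqrt(2))
J(Y) = 3 + 2*Y**2 (J(Y) = (Y**2 + Y**2) + 3 = 2*Y**2 + 3 = 3 + 2*Y**2)
J(b(1))*(-9 + u) = (3 + 2*(2*sqrt(2))**2)*(-9 - 24) = (3 + 2*8)*(-33) = (3 + 16)*(-33) = 19*(-33) = -627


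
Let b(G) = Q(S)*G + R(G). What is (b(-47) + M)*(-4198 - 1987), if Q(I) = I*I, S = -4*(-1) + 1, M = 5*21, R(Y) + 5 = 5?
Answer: 6617950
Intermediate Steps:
R(Y) = 0 (R(Y) = -5 + 5 = 0)
M = 105
S = 5 (S = 4 + 1 = 5)
Q(I) = I²
b(G) = 25*G (b(G) = 5²*G + 0 = 25*G + 0 = 25*G)
(b(-47) + M)*(-4198 - 1987) = (25*(-47) + 105)*(-4198 - 1987) = (-1175 + 105)*(-6185) = -1070*(-6185) = 6617950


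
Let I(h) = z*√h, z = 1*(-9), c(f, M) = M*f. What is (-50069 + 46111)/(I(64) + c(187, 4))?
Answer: -1979/338 ≈ -5.8550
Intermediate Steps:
z = -9
I(h) = -9*√h
(-50069 + 46111)/(I(64) + c(187, 4)) = (-50069 + 46111)/(-9*√64 + 4*187) = -3958/(-9*8 + 748) = -3958/(-72 + 748) = -3958/676 = -3958*1/676 = -1979/338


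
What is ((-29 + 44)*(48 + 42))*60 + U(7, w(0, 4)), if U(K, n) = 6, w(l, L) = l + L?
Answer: 81006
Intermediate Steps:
w(l, L) = L + l
((-29 + 44)*(48 + 42))*60 + U(7, w(0, 4)) = ((-29 + 44)*(48 + 42))*60 + 6 = (15*90)*60 + 6 = 1350*60 + 6 = 81000 + 6 = 81006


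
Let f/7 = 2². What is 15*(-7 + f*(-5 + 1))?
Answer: -1785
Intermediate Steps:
f = 28 (f = 7*2² = 7*4 = 28)
15*(-7 + f*(-5 + 1)) = 15*(-7 + 28*(-5 + 1)) = 15*(-7 + 28*(-4)) = 15*(-7 - 112) = 15*(-119) = -1785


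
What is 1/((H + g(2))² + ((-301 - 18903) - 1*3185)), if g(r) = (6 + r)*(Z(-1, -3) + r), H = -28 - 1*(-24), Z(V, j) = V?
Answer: -1/22373 ≈ -4.4697e-5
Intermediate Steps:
H = -4 (H = -28 + 24 = -4)
g(r) = (-1 + r)*(6 + r) (g(r) = (6 + r)*(-1 + r) = (-1 + r)*(6 + r))
1/((H + g(2))² + ((-301 - 18903) - 1*3185)) = 1/((-4 + (-6 + 2² + 5*2))² + ((-301 - 18903) - 1*3185)) = 1/((-4 + (-6 + 4 + 10))² + (-19204 - 3185)) = 1/((-4 + 8)² - 22389) = 1/(4² - 22389) = 1/(16 - 22389) = 1/(-22373) = -1/22373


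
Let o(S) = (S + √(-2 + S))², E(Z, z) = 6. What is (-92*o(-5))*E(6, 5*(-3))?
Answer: -9936 + 5520*I*√7 ≈ -9936.0 + 14605.0*I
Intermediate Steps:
(-92*o(-5))*E(6, 5*(-3)) = -92*(-5 + √(-2 - 5))²*6 = -92*(-5 + √(-7))²*6 = -92*(-5 + I*√7)²*6 = -552*(-5 + I*√7)²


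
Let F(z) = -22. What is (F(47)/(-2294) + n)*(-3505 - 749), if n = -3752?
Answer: 18307229382/1147 ≈ 1.5961e+7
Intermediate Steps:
(F(47)/(-2294) + n)*(-3505 - 749) = (-22/(-2294) - 3752)*(-3505 - 749) = (-22*(-1/2294) - 3752)*(-4254) = (11/1147 - 3752)*(-4254) = -4303533/1147*(-4254) = 18307229382/1147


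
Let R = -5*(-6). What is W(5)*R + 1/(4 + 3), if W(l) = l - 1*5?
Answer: 1/7 ≈ 0.14286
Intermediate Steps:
R = 30
W(l) = -5 + l (W(l) = l - 5 = -5 + l)
W(5)*R + 1/(4 + 3) = (-5 + 5)*30 + 1/(4 + 3) = 0*30 + 1/7 = 0 + 1/7 = 1/7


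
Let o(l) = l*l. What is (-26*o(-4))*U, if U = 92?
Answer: -38272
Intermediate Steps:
o(l) = l²
(-26*o(-4))*U = -26*(-4)²*92 = -26*16*92 = -416*92 = -38272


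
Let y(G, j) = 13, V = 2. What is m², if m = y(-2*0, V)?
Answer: 169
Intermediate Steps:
m = 13
m² = 13² = 169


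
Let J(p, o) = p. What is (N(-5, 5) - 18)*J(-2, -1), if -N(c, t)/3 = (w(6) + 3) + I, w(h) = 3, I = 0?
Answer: 72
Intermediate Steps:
N(c, t) = -18 (N(c, t) = -3*((3 + 3) + 0) = -3*(6 + 0) = -3*6 = -18)
(N(-5, 5) - 18)*J(-2, -1) = (-18 - 18)*(-2) = -36*(-2) = 72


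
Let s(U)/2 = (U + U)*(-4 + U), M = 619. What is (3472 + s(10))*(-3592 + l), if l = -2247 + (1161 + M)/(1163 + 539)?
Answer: -18441583488/851 ≈ -2.1670e+7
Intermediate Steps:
s(U) = 4*U*(-4 + U) (s(U) = 2*((U + U)*(-4 + U)) = 2*((2*U)*(-4 + U)) = 2*(2*U*(-4 + U)) = 4*U*(-4 + U))
l = -1911307/851 (l = -2247 + (1161 + 619)/(1163 + 539) = -2247 + 1780/1702 = -2247 + 1780*(1/1702) = -2247 + 890/851 = -1911307/851 ≈ -2246.0)
(3472 + s(10))*(-3592 + l) = (3472 + 4*10*(-4 + 10))*(-3592 - 1911307/851) = (3472 + 4*10*6)*(-4968099/851) = (3472 + 240)*(-4968099/851) = 3712*(-4968099/851) = -18441583488/851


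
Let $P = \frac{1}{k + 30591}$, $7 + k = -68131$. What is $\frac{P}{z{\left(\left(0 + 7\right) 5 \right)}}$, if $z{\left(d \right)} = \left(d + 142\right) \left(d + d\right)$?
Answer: $- \frac{1}{465207330} \approx -2.1496 \cdot 10^{-9}$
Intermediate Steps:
$k = -68138$ ($k = -7 - 68131 = -68138$)
$z{\left(d \right)} = 2 d \left(142 + d\right)$ ($z{\left(d \right)} = \left(142 + d\right) 2 d = 2 d \left(142 + d\right)$)
$P = - \frac{1}{37547}$ ($P = \frac{1}{-68138 + 30591} = \frac{1}{-37547} = - \frac{1}{37547} \approx -2.6633 \cdot 10^{-5}$)
$\frac{P}{z{\left(\left(0 + 7\right) 5 \right)}} = - \frac{1}{37547 \cdot 2 \left(0 + 7\right) 5 \left(142 + \left(0 + 7\right) 5\right)} = - \frac{1}{37547 \cdot 2 \cdot 7 \cdot 5 \left(142 + 7 \cdot 5\right)} = - \frac{1}{37547 \cdot 2 \cdot 35 \left(142 + 35\right)} = - \frac{1}{37547 \cdot 2 \cdot 35 \cdot 177} = - \frac{1}{37547 \cdot 12390} = \left(- \frac{1}{37547}\right) \frac{1}{12390} = - \frac{1}{465207330}$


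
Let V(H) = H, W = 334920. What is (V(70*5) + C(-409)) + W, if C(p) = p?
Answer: 334861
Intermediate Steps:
(V(70*5) + C(-409)) + W = (70*5 - 409) + 334920 = (350 - 409) + 334920 = -59 + 334920 = 334861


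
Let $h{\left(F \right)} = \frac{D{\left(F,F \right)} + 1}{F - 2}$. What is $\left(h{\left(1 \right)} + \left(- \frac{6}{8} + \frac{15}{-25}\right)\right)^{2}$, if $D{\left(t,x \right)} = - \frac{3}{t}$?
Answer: $\frac{169}{400} \approx 0.4225$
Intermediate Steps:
$h{\left(F \right)} = \frac{1 - \frac{3}{F}}{-2 + F}$ ($h{\left(F \right)} = \frac{- \frac{3}{F} + 1}{F - 2} = \frac{1 - \frac{3}{F}}{-2 + F}$)
$\left(h{\left(1 \right)} + \left(- \frac{6}{8} + \frac{15}{-25}\right)\right)^{2} = \left(\frac{-3 + 1}{1 \left(-2 + 1\right)} + \left(- \frac{6}{8} + \frac{15}{-25}\right)\right)^{2} = \left(1 \frac{1}{-1} \left(-2\right) + \left(\left(-6\right) \frac{1}{8} + 15 \left(- \frac{1}{25}\right)\right)\right)^{2} = \left(1 \left(-1\right) \left(-2\right) - \frac{27}{20}\right)^{2} = \left(2 - \frac{27}{20}\right)^{2} = \left(\frac{13}{20}\right)^{2} = \frac{169}{400}$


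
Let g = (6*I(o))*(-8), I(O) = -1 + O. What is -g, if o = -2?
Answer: -144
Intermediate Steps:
g = 144 (g = (6*(-1 - 2))*(-8) = (6*(-3))*(-8) = -18*(-8) = 144)
-g = -1*144 = -144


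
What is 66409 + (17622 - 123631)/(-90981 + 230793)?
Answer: 9284669099/139812 ≈ 66408.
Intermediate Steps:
66409 + (17622 - 123631)/(-90981 + 230793) = 66409 - 106009/139812 = 9284669099/139812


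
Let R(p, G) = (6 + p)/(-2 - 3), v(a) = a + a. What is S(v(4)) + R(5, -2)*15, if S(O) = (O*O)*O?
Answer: 479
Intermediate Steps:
v(a) = 2*a
R(p, G) = -6/5 - p/5 (R(p, G) = (6 + p)/(-5) = (6 + p)*(-1/5) = -6/5 - p/5)
S(O) = O**3 (S(O) = O**2*O = O**3)
S(v(4)) + R(5, -2)*15 = (2*4)**3 + (-6/5 - 1/5*5)*15 = 8**3 + (-6/5 - 1)*15 = 512 - 11/5*15 = 512 - 33 = 479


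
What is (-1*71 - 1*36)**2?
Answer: 11449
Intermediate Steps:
(-1*71 - 1*36)**2 = (-71 - 36)**2 = (-107)**2 = 11449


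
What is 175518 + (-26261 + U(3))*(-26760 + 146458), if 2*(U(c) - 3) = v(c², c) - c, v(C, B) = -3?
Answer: -3143213660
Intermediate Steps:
U(c) = 3/2 - c/2 (U(c) = 3 + (-3 - c)/2 = 3 + (-3/2 - c/2) = 3/2 - c/2)
175518 + (-26261 + U(3))*(-26760 + 146458) = 175518 + (-26261 + (3/2 - ½*3))*(-26760 + 146458) = 175518 + (-26261 + (3/2 - 3/2))*119698 = 175518 + (-26261 + 0)*119698 = 175518 - 26261*119698 = 175518 - 3143389178 = -3143213660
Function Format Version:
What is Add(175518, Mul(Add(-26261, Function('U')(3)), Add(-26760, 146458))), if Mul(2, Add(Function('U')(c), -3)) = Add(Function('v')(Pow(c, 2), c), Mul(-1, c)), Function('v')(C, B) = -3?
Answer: -3143213660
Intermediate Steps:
Function('U')(c) = Add(Rational(3, 2), Mul(Rational(-1, 2), c)) (Function('U')(c) = Add(3, Mul(Rational(1, 2), Add(-3, Mul(-1, c)))) = Add(3, Add(Rational(-3, 2), Mul(Rational(-1, 2), c))) = Add(Rational(3, 2), Mul(Rational(-1, 2), c)))
Add(175518, Mul(Add(-26261, Function('U')(3)), Add(-26760, 146458))) = Add(175518, Mul(Add(-26261, Add(Rational(3, 2), Mul(Rational(-1, 2), 3))), Add(-26760, 146458))) = Add(175518, Mul(Add(-26261, Add(Rational(3, 2), Rational(-3, 2))), 119698)) = Add(175518, Mul(Add(-26261, 0), 119698)) = Add(175518, Mul(-26261, 119698)) = Add(175518, -3143389178) = -3143213660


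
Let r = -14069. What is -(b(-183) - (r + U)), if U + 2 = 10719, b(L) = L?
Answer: -3169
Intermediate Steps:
U = 10717 (U = -2 + 10719 = 10717)
-(b(-183) - (r + U)) = -(-183 - (-14069 + 10717)) = -(-183 - 1*(-3352)) = -(-183 + 3352) = -1*3169 = -3169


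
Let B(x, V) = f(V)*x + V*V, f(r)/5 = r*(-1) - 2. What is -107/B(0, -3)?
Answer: -107/9 ≈ -11.889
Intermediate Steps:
f(r) = -10 - 5*r (f(r) = 5*(r*(-1) - 2) = 5*(-r - 2) = 5*(-2 - r) = -10 - 5*r)
B(x, V) = V**2 + x*(-10 - 5*V) (B(x, V) = (-10 - 5*V)*x + V*V = x*(-10 - 5*V) + V**2 = V**2 + x*(-10 - 5*V))
-107/B(0, -3) = -107/((-3)**2 - 5*0*(2 - 3)) = -107/(9 - 5*0*(-1)) = -107/(9 + 0) = -107/9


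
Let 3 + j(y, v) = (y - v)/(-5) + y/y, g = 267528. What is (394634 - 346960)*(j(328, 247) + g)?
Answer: 63766311026/5 ≈ 1.2753e+10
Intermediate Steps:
j(y, v) = -2 - y/5 + v/5 (j(y, v) = -3 + ((y - v)/(-5) + y/y) = -3 + ((y - v)*(-⅕) + 1) = -3 + ((-y/5 + v/5) + 1) = -3 + (1 - y/5 + v/5) = -2 - y/5 + v/5)
(394634 - 346960)*(j(328, 247) + g) = (394634 - 346960)*((-2 - ⅕*328 + (⅕)*247) + 267528) = 47674*((-2 - 328/5 + 247/5) + 267528) = 47674*(-91/5 + 267528) = 47674*(1337549/5) = 63766311026/5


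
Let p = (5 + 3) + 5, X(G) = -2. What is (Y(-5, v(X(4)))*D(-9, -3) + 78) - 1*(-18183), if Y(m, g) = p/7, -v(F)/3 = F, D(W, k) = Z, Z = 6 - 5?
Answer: 127840/7 ≈ 18263.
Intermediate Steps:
Z = 1
p = 13 (p = 8 + 5 = 13)
D(W, k) = 1
v(F) = -3*F
Y(m, g) = 13/7
(Y(-5, v(X(4)))*D(-9, -3) + 78) - 1*(-18183) = ((13/7)*1 + 78) - 1*(-18183) = (13/7 + 78) + 18183 = 559/7 + 18183 = 127840/7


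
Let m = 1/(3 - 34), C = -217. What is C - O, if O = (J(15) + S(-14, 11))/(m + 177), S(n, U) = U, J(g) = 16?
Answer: -1191299/5486 ≈ -217.15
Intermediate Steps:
m = -1/31 (m = 1/(-31) = -1/31 ≈ -0.032258)
O = 837/5486 (O = (16 + 11)/(-1/31 + 177) = 27/(5486/31) = 27*(31/5486) = 837/5486 ≈ 0.15257)
C - O = -217 - 1*837/5486 = -217 - 837/5486 = -1191299/5486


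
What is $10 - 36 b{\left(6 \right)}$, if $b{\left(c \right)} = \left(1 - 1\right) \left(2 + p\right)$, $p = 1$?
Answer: $10$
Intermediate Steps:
$b{\left(c \right)} = 0$ ($b{\left(c \right)} = \left(1 - 1\right) \left(2 + 1\right) = 0 \cdot 3 = 0$)
$10 - 36 b{\left(6 \right)} = 10 - 0 = 10 + 0 = 10$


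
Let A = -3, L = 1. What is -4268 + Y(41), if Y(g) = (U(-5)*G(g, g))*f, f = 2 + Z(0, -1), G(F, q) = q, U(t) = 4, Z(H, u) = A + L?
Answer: -4268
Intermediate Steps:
Z(H, u) = -2 (Z(H, u) = -3 + 1 = -2)
f = 0 (f = 2 - 2 = 0)
Y(g) = 0 (Y(g) = (4*g)*0 = 0)
-4268 + Y(41) = -4268 + 0 = -4268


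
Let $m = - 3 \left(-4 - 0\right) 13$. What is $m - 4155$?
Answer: $-3999$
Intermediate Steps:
$m = 156$ ($m = - 3 \left(-4 + 0\right) 13 = \left(-3\right) \left(-4\right) 13 = 12 \cdot 13 = 156$)
$m - 4155 = 156 - 4155 = -3999$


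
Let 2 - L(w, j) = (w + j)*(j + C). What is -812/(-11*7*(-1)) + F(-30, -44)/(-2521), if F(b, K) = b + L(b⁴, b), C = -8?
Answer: -338859588/27731 ≈ -12220.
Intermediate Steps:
L(w, j) = 2 - (-8 + j)*(j + w) (L(w, j) = 2 - (w + j)*(j - 8) = 2 - (j + w)*(-8 + j) = 2 - (-8 + j)*(j + w))
F(b, K) = 2 - b² - b⁵ + 8*b⁴ + 9*b (F(b, K) = b + (2 - b² + 8*b + 8*b⁴ - b*b⁴) = b + (2 - b² + 8*b + 8*b⁴ - b⁵) = b + (2 - b² - b⁵ + 8*b + 8*b⁴) = 2 - b² - b⁵ + 8*b⁴ + 9*b)
-812/(-11*7*(-1)) + F(-30, -44)/(-2521) = -812/(-11*7*(-1)) + (2 - 1*(-30)² - 1*(-30)⁵ + 8*(-30)⁴ + 9*(-30))/(-2521) = -812/((-77*(-1))) + (2 - 1*900 - 1*(-24300000) + 8*810000 - 270)*(-1/2521) = -812/77 + (2 - 900 + 24300000 + 6480000 - 270)*(-1/2521) = -812*1/77 + 30778832*(-1/2521) = -116/11 - 30778832/2521 = -338859588/27731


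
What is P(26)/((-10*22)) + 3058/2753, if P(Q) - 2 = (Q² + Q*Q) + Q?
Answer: -156319/30283 ≈ -5.1619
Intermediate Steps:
P(Q) = 2 + Q + 2*Q² (P(Q) = 2 + ((Q² + Q*Q) + Q) = 2 + ((Q² + Q²) + Q) = 2 + (2*Q² + Q) = 2 + (Q + 2*Q²) = 2 + Q + 2*Q²)
P(26)/((-10*22)) + 3058/2753 = (2 + 26 + 2*26²)/((-10*22)) + 3058/2753 = (2 + 26 + 2*676)/(-220) + 3058*(1/2753) = (2 + 26 + 1352)*(-1/220) + 3058/2753 = 1380*(-1/220) + 3058/2753 = -69/11 + 3058/2753 = -156319/30283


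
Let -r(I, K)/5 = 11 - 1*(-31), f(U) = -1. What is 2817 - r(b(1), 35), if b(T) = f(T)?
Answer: 3027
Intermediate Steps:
b(T) = -1
r(I, K) = -210 (r(I, K) = -5*(11 - 1*(-31)) = -5*(11 + 31) = -5*42 = -210)
2817 - r(b(1), 35) = 2817 - 1*(-210) = 2817 + 210 = 3027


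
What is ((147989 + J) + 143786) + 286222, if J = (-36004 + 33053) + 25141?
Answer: 600187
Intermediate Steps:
J = 22190 (J = -2951 + 25141 = 22190)
((147989 + J) + 143786) + 286222 = ((147989 + 22190) + 143786) + 286222 = (170179 + 143786) + 286222 = 313965 + 286222 = 600187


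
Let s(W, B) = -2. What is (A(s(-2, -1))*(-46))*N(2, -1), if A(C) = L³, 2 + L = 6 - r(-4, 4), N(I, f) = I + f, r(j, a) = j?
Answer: -23552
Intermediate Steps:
L = 8 (L = -2 + (6 - 1*(-4)) = -2 + (6 + 4) = -2 + 10 = 8)
A(C) = 512 (A(C) = 8³ = 512)
(A(s(-2, -1))*(-46))*N(2, -1) = (512*(-46))*(2 - 1) = -23552*1 = -23552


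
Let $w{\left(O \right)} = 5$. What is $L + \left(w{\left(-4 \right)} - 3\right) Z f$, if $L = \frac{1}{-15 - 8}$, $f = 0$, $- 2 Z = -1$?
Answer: $- \frac{1}{23} \approx -0.043478$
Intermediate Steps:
$Z = \frac{1}{2}$ ($Z = \left(- \frac{1}{2}\right) \left(-1\right) = \frac{1}{2} \approx 0.5$)
$L = - \frac{1}{23}$ ($L = \frac{1}{-23} = - \frac{1}{23} \approx -0.043478$)
$L + \left(w{\left(-4 \right)} - 3\right) Z f = - \frac{1}{23} + \left(5 - 3\right) \frac{1}{2} \cdot 0 = - \frac{1}{23} + 2 \cdot \frac{1}{2} \cdot 0 = - \frac{1}{23} + 1 \cdot 0 = - \frac{1}{23} + 0 = - \frac{1}{23}$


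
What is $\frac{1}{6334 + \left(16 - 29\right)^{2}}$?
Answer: $\frac{1}{6503} \approx 0.00015378$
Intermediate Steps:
$\frac{1}{6334 + \left(16 - 29\right)^{2}} = \frac{1}{6334 + \left(-13\right)^{2}} = \frac{1}{6334 + 169} = \frac{1}{6503}$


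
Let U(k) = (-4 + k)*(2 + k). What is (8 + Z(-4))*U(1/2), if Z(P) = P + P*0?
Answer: -35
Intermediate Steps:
Z(P) = P (Z(P) = P + 0 = P)
(8 + Z(-4))*U(1/2) = (8 - 4)*(-8 + (1/2)**2 - 2/2) = 4*(-8 + (1/2)**2 - 2*1/2) = 4*(-8 + 1/4 - 1) = 4*(-35/4) = -35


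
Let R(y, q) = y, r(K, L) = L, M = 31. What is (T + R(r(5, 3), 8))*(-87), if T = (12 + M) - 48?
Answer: 174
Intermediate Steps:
T = -5 (T = (12 + 31) - 48 = 43 - 48 = -5)
(T + R(r(5, 3), 8))*(-87) = (-5 + 3)*(-87) = -2*(-87) = 174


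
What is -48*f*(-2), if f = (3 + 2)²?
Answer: 2400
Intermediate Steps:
f = 25 (f = 5² = 25)
-48*f*(-2) = -48*25*(-2) = -1200*(-2) = 2400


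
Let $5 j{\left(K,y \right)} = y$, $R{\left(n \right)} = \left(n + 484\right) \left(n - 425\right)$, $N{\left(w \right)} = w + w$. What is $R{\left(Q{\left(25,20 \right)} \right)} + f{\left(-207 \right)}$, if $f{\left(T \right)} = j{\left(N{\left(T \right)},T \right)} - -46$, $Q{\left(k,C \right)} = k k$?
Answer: $\frac{1109023}{5} \approx 2.218 \cdot 10^{5}$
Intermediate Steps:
$N{\left(w \right)} = 2 w$
$Q{\left(k,C \right)} = k^{2}$
$R{\left(n \right)} = \left(-425 + n\right) \left(484 + n\right)$ ($R{\left(n \right)} = \left(484 + n\right) \left(-425 + n\right) = \left(-425 + n\right) \left(484 + n\right)$)
$j{\left(K,y \right)} = \frac{y}{5}$
$f{\left(T \right)} = 46 + \frac{T}{5}$ ($f{\left(T \right)} = \frac{T}{5} - -46 = \frac{T}{5} + 46 = 46 + \frac{T}{5}$)
$R{\left(Q{\left(25,20 \right)} \right)} + f{\left(-207 \right)} = \left(-205700 + \left(25^{2}\right)^{2} + 59 \cdot 25^{2}\right) + \left(46 + \frac{1}{5} \left(-207\right)\right) = \left(-205700 + 625^{2} + 59 \cdot 625\right) + \left(46 - \frac{207}{5}\right) = \left(-205700 + 390625 + 36875\right) + \frac{23}{5} = 221800 + \frac{23}{5} = \frac{1109023}{5}$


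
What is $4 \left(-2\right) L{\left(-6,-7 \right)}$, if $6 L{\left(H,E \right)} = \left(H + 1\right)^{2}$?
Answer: $- \frac{100}{3} \approx -33.333$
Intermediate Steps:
$L{\left(H,E \right)} = \frac{\left(1 + H\right)^{2}}{6}$ ($L{\left(H,E \right)} = \frac{\left(H + 1\right)^{2}}{6} = \frac{\left(1 + H\right)^{2}}{6}$)
$4 \left(-2\right) L{\left(-6,-7 \right)} = 4 \left(-2\right) \frac{\left(1 - 6\right)^{2}}{6} = - 8 \frac{\left(-5\right)^{2}}{6} = - 8 \cdot \frac{1}{6} \cdot 25 = \left(-8\right) \frac{25}{6} = - \frac{100}{3}$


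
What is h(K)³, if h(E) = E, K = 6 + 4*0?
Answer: 216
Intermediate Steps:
K = 6 (K = 6 + 0 = 6)
h(K)³ = 6³ = 216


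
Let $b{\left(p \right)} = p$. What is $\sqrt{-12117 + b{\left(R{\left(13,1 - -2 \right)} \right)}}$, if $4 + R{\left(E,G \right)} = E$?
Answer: $2 i \sqrt{3027} \approx 110.04 i$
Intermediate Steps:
$R{\left(E,G \right)} = -4 + E$
$\sqrt{-12117 + b{\left(R{\left(13,1 - -2 \right)} \right)}} = \sqrt{-12117 + \left(-4 + 13\right)} = \sqrt{-12117 + 9} = \sqrt{-12108} = 2 i \sqrt{3027}$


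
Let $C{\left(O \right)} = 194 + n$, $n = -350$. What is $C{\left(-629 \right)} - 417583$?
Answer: $-417739$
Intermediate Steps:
$C{\left(O \right)} = -156$ ($C{\left(O \right)} = 194 - 350 = -156$)
$C{\left(-629 \right)} - 417583 = -156 - 417583 = -417739$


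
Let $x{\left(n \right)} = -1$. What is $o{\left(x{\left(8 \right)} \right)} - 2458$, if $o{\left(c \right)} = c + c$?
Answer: $-2460$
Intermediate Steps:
$o{\left(c \right)} = 2 c$
$o{\left(x{\left(8 \right)} \right)} - 2458 = 2 \left(-1\right) - 2458 = -2 - 2458 = -2460$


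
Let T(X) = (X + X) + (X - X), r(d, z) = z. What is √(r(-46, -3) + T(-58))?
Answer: I*√119 ≈ 10.909*I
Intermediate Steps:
T(X) = 2*X (T(X) = 2*X + 0 = 2*X)
√(r(-46, -3) + T(-58)) = √(-3 + 2*(-58)) = √(-3 - 116) = √(-119) = I*√119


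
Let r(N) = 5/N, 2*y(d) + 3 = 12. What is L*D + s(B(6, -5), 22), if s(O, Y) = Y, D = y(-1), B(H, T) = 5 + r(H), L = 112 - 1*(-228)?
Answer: 1552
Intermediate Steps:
y(d) = 9/2 (y(d) = -3/2 + (½)*12 = -3/2 + 6 = 9/2)
L = 340 (L = 112 + 228 = 340)
B(H, T) = 5 + 5/H
D = 9/2 ≈ 4.5000
L*D + s(B(6, -5), 22) = 340*(9/2) + 22 = 1530 + 22 = 1552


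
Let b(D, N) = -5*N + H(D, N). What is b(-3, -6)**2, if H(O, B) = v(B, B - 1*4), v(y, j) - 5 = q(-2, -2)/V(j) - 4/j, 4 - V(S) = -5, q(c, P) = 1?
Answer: 2553604/2025 ≈ 1261.0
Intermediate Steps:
V(S) = 9 (V(S) = 4 - 1*(-5) = 4 + 5 = 9)
v(y, j) = 46/9 - 4/j (v(y, j) = 5 + (1/9 - 4/j) = 46/9 - 4/j)
H(O, B) = 46/9 - 4/(-4 + B) (H(O, B) = 46/9 - 4/(B - 1*4) = 46/9 - 4/(B - 4) = 46/9 - 4/(-4 + B))
b(D, N) = -5*N + 2*(-110 + 23*N)/(9*(-4 + N))
b(-3, -6)**2 = ((-36 + (-4 - 6)*(46 - 45*(-6)))/(9*(-4 - 6)))**2 = ((1/9)*(-36 - 10*(46 + 270))/(-10))**2 = ((1/9)*(-1/10)*(-36 - 10*316))**2 = ((1/9)*(-1/10)*(-36 - 3160))**2 = ((1/9)*(-1/10)*(-3196))**2 = (1598/45)**2 = 2553604/2025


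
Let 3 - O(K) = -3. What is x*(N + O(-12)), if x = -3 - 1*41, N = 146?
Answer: -6688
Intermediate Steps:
x = -44 (x = -3 - 41 = -44)
O(K) = 6 (O(K) = 3 - 1*(-3) = 3 + 3 = 6)
x*(N + O(-12)) = -44*(146 + 6) = -44*152 = -6688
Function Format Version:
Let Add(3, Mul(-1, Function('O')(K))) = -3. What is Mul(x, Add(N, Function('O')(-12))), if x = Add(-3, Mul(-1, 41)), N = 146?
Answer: -6688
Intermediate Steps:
x = -44 (x = Add(-3, -41) = -44)
Function('O')(K) = 6 (Function('O')(K) = Add(3, Mul(-1, -3)) = Add(3, 3) = 6)
Mul(x, Add(N, Function('O')(-12))) = Mul(-44, Add(146, 6)) = Mul(-44, 152) = -6688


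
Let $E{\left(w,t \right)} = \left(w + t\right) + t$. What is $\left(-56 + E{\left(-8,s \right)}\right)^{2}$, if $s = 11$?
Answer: $1764$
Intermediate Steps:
$E{\left(w,t \right)} = w + 2 t$ ($E{\left(w,t \right)} = \left(t + w\right) + t = w + 2 t$)
$\left(-56 + E{\left(-8,s \right)}\right)^{2} = \left(-56 + \left(-8 + 2 \cdot 11\right)\right)^{2} = \left(-56 + \left(-8 + 22\right)\right)^{2} = \left(-56 + 14\right)^{2} = \left(-42\right)^{2} = 1764$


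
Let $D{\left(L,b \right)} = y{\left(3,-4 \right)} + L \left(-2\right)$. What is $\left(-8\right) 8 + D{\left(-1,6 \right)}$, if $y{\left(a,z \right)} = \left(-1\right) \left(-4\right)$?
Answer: $-58$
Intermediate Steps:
$y{\left(a,z \right)} = 4$
$D{\left(L,b \right)} = 4 - 2 L$ ($D{\left(L,b \right)} = 4 + L \left(-2\right) = 4 - 2 L$)
$\left(-8\right) 8 + D{\left(-1,6 \right)} = \left(-8\right) 8 + \left(4 - -2\right) = -64 + \left(4 + 2\right) = -64 + 6 = -58$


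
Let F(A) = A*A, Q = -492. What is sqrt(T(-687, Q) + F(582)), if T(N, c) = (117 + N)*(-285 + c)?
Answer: 3*sqrt(86846) ≈ 884.09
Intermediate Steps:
F(A) = A**2
T(N, c) = (-285 + c)*(117 + N)
sqrt(T(-687, Q) + F(582)) = sqrt((-33345 - 285*(-687) + 117*(-492) - 687*(-492)) + 582**2) = sqrt((-33345 + 195795 - 57564 + 338004) + 338724) = sqrt(442890 + 338724) = sqrt(781614) = 3*sqrt(86846)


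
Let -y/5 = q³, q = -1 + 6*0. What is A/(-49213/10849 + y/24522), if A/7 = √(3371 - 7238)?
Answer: -1862274246*I*√3867/1206746941 ≈ -95.965*I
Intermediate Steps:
q = -1 (q = -1 + 0 = -1)
y = 5 (y = -5*(-1)³ = -5*(-1) = 5)
A = 7*I*√3867 (A = 7*√(3371 - 7238) = 7*√(-3867) = 7*(I*√3867) = 7*I*√3867 ≈ 435.3*I)
A/(-49213/10849 + y/24522) = (7*I*√3867)/(-49213/10849 + 5/24522) = (7*I*√3867)/(-1206746941/266039178) = (7*I*√3867)*(-266039178/1206746941) = -1862274246*I*√3867/1206746941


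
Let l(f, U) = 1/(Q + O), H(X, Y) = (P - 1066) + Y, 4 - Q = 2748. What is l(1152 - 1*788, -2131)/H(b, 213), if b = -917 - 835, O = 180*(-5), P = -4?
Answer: 1/3122908 ≈ 3.2021e-7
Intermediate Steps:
Q = -2744 (Q = 4 - 1*2748 = 4 - 2748 = -2744)
O = -900
b = -1752
H(X, Y) = -1070 + Y (H(X, Y) = (-4 - 1066) + Y = -1070 + Y)
l(f, U) = -1/3644 (l(f, U) = 1/(-2744 - 900) = 1/(-3644) = -1/3644)
l(1152 - 1*788, -2131)/H(b, 213) = -1/(3644*(-1070 + 213)) = -1/3644/(-857) = -1/3644*(-1/857) = 1/3122908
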